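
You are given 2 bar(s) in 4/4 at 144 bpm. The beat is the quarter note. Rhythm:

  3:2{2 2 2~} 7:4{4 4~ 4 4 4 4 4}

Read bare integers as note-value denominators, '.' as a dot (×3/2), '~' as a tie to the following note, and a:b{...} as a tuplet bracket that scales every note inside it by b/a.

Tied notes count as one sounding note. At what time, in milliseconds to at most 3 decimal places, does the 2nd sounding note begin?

1. 0.0ms @ 0 + 555.556ms (4/3)
2. 555.556ms @ 4/3 + 555.556ms (4/3)
3. 1111.111ms @ 8/3 + 793.651ms (40/21)
4. 1904.762ms @ 32/7 + 476.19ms (8/7)
5. 2380.952ms @ 40/7 + 238.095ms (4/7)
6. 2619.048ms @ 44/7 + 238.095ms (4/7)
7. 2857.143ms @ 48/7 + 238.095ms (4/7)
8. 3095.238ms @ 52/7 + 238.095ms (4/7)

note 2 onset = 4/3b = 555.556ms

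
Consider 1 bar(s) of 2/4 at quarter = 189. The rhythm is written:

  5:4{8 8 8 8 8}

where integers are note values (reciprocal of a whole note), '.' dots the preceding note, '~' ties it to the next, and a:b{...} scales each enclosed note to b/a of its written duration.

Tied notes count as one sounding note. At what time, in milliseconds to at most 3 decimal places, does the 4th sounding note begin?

1. 0.0ms @ 0 + 126.984ms (2/5)
2. 126.984ms @ 2/5 + 126.984ms (2/5)
3. 253.968ms @ 4/5 + 126.984ms (2/5)
4. 380.952ms @ 6/5 + 126.984ms (2/5)
5. 507.937ms @ 8/5 + 126.984ms (2/5)

note 4 onset = 6/5b = 380.952ms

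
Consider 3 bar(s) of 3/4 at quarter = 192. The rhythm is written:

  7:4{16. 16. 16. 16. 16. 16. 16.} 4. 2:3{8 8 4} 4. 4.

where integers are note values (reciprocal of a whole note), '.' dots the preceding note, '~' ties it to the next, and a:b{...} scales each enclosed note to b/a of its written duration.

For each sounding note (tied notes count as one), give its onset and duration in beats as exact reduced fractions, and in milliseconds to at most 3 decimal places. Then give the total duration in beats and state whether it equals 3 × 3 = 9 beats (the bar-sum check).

1) 0.0ms=0b +66.964ms=3/14b
2) 66.964ms=3/14b +66.964ms=3/14b
3) 133.929ms=3/7b +66.964ms=3/14b
4) 200.893ms=9/14b +66.964ms=3/14b
5) 267.857ms=6/7b +66.964ms=3/14b
6) 334.821ms=15/14b +66.964ms=3/14b
7) 401.786ms=9/7b +66.964ms=3/14b
8) 468.75ms=3/2b +468.75ms=3/2b
9) 937.5ms=3b +234.375ms=3/4b
10) 1171.875ms=15/4b +234.375ms=3/4b
11) 1406.25ms=9/2b +468.75ms=3/2b
12) 1875.0ms=6b +468.75ms=3/2b
13) 2343.75ms=15/2b +468.75ms=3/2b
Σ=9b of 9 (192bpm 3/4) — PASS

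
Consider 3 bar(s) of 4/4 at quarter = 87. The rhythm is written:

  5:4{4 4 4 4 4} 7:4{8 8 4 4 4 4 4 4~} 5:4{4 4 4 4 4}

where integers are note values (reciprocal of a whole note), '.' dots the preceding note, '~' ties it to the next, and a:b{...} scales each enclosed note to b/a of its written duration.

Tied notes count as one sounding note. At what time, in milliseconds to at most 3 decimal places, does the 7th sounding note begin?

1. 0.0ms @ 0 + 551.724ms (4/5)
2. 551.724ms @ 4/5 + 551.724ms (4/5)
3. 1103.448ms @ 8/5 + 551.724ms (4/5)
4. 1655.172ms @ 12/5 + 551.724ms (4/5)
5. 2206.897ms @ 16/5 + 551.724ms (4/5)
6. 2758.621ms @ 4 + 197.044ms (2/7)
7. 2955.665ms @ 30/7 + 197.044ms (2/7)
8. 3152.709ms @ 32/7 + 394.089ms (4/7)
9. 3546.798ms @ 36/7 + 394.089ms (4/7)
10. 3940.887ms @ 40/7 + 394.089ms (4/7)
11. 4334.975ms @ 44/7 + 394.089ms (4/7)
12. 4729.064ms @ 48/7 + 394.089ms (4/7)
13. 5123.153ms @ 52/7 + 945.813ms (48/35)
14. 6068.966ms @ 44/5 + 551.724ms (4/5)
15. 6620.69ms @ 48/5 + 551.724ms (4/5)
16. 7172.414ms @ 52/5 + 551.724ms (4/5)
17. 7724.138ms @ 56/5 + 551.724ms (4/5)

note 7 onset = 30/7b = 2955.665ms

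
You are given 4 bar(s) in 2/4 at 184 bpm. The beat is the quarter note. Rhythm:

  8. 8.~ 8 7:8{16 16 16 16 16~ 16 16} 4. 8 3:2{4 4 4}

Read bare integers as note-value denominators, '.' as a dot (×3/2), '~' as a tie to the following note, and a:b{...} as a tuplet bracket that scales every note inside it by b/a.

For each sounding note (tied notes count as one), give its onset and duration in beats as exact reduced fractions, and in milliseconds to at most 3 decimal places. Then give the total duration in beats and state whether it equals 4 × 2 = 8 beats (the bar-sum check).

1) 0.0ms=0b +244.565ms=3/4b
2) 244.565ms=3/4b +407.609ms=5/4b
3) 652.174ms=2b +93.168ms=2/7b
4) 745.342ms=16/7b +93.168ms=2/7b
5) 838.509ms=18/7b +93.168ms=2/7b
6) 931.677ms=20/7b +93.168ms=2/7b
7) 1024.845ms=22/7b +186.335ms=4/7b
8) 1211.18ms=26/7b +93.168ms=2/7b
9) 1304.348ms=4b +489.13ms=3/2b
10) 1793.478ms=11/2b +163.043ms=1/2b
11) 1956.522ms=6b +217.391ms=2/3b
12) 2173.913ms=20/3b +217.391ms=2/3b
13) 2391.304ms=22/3b +217.391ms=2/3b
Σ=8b of 8 (184bpm 2/4) — PASS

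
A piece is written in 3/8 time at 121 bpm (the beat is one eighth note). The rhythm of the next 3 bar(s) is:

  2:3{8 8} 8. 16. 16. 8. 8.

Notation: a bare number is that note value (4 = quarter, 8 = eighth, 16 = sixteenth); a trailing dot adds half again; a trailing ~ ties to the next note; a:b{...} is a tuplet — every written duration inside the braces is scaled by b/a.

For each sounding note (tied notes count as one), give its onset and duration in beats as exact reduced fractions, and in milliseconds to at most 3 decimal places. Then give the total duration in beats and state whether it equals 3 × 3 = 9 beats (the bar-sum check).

1) 0.0ms=0b +743.802ms=3/2b
2) 743.802ms=3/2b +743.802ms=3/2b
3) 1487.603ms=3b +743.802ms=3/2b
4) 2231.405ms=9/2b +371.901ms=3/4b
5) 2603.306ms=21/4b +371.901ms=3/4b
6) 2975.207ms=6b +743.802ms=3/2b
7) 3719.008ms=15/2b +743.802ms=3/2b
Σ=9b of 9 (121bpm 3/8) — PASS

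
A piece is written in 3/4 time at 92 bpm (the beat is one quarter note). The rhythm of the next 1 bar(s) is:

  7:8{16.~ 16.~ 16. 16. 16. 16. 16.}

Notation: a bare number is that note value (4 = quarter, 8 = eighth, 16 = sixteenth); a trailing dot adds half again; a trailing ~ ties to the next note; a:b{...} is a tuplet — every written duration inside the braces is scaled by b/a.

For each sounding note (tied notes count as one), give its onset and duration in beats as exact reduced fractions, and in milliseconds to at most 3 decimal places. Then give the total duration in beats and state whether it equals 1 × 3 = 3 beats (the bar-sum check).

1) 0.0ms=0b +838.509ms=9/7b
2) 838.509ms=9/7b +279.503ms=3/7b
3) 1118.012ms=12/7b +279.503ms=3/7b
4) 1397.516ms=15/7b +279.503ms=3/7b
5) 1677.019ms=18/7b +279.503ms=3/7b
Σ=3b of 3 (92bpm 3/4) — PASS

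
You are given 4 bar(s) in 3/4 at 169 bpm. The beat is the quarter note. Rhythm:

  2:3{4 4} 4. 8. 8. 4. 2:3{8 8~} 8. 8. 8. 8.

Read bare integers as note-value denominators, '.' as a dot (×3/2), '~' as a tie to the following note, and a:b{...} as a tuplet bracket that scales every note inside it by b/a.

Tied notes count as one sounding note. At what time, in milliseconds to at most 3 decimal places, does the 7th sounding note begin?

1. 0.0ms @ 0 + 532.544ms (3/2)
2. 532.544ms @ 3/2 + 532.544ms (3/2)
3. 1065.089ms @ 3 + 532.544ms (3/2)
4. 1597.633ms @ 9/2 + 266.272ms (3/4)
5. 1863.905ms @ 21/4 + 266.272ms (3/4)
6. 2130.178ms @ 6 + 532.544ms (3/2)
7. 2662.722ms @ 15/2 + 266.272ms (3/4)
8. 2928.994ms @ 33/4 + 532.544ms (3/2)
9. 3461.538ms @ 39/4 + 266.272ms (3/4)
10. 3727.811ms @ 21/2 + 266.272ms (3/4)
11. 3994.083ms @ 45/4 + 266.272ms (3/4)

note 7 onset = 15/2b = 2662.722ms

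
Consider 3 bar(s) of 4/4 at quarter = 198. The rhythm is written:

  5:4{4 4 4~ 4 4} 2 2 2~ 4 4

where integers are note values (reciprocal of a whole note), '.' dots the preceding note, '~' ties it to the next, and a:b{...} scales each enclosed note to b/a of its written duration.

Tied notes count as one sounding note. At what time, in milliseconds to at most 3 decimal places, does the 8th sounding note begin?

1. 0.0ms @ 0 + 242.424ms (4/5)
2. 242.424ms @ 4/5 + 242.424ms (4/5)
3. 484.848ms @ 8/5 + 484.848ms (8/5)
4. 969.697ms @ 16/5 + 242.424ms (4/5)
5. 1212.121ms @ 4 + 606.061ms (2)
6. 1818.182ms @ 6 + 606.061ms (2)
7. 2424.242ms @ 8 + 909.091ms (3)
8. 3333.333ms @ 11 + 303.03ms (1)

note 8 onset = 11b = 3333.333ms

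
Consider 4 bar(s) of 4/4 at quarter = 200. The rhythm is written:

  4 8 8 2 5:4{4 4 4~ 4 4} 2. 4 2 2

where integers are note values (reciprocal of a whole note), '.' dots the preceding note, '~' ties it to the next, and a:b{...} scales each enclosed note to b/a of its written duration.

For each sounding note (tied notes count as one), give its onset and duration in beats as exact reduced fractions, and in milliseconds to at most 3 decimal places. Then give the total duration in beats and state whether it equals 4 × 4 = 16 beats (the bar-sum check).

1) 0.0ms=0b +300.0ms=1b
2) 300.0ms=1b +150.0ms=1/2b
3) 450.0ms=3/2b +150.0ms=1/2b
4) 600.0ms=2b +600.0ms=2b
5) 1200.0ms=4b +240.0ms=4/5b
6) 1440.0ms=24/5b +240.0ms=4/5b
7) 1680.0ms=28/5b +480.0ms=8/5b
8) 2160.0ms=36/5b +240.0ms=4/5b
9) 2400.0ms=8b +900.0ms=3b
10) 3300.0ms=11b +300.0ms=1b
11) 3600.0ms=12b +600.0ms=2b
12) 4200.0ms=14b +600.0ms=2b
Σ=16b of 16 (200bpm 4/4) — PASS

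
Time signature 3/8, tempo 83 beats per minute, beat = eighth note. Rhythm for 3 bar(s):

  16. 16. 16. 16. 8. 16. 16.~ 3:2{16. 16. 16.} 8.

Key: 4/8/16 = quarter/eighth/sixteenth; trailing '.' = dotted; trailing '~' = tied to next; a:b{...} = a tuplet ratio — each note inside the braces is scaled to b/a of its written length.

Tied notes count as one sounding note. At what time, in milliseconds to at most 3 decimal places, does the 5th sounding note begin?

note 5 onset = 3b = 2168.675ms

1. 0.0ms @ 0 + 542.169ms (3/4)
2. 542.169ms @ 3/4 + 542.169ms (3/4)
3. 1084.337ms @ 3/2 + 542.169ms (3/4)
4. 1626.506ms @ 9/4 + 542.169ms (3/4)
5. 2168.675ms @ 3 + 1084.337ms (3/2)
6. 3253.012ms @ 9/2 + 542.169ms (3/4)
7. 3795.181ms @ 21/4 + 903.614ms (5/4)
8. 4698.795ms @ 13/2 + 361.446ms (1/2)
9. 5060.241ms @ 7 + 361.446ms (1/2)
10. 5421.687ms @ 15/2 + 1084.337ms (3/2)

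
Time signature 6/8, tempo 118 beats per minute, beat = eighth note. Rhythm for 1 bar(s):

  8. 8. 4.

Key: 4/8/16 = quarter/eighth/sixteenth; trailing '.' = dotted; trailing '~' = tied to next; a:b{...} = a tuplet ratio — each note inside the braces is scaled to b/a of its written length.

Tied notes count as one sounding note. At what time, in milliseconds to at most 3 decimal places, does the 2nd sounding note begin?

note 2 onset = 3/2b = 762.712ms

1. 0.0ms @ 0 + 762.712ms (3/2)
2. 762.712ms @ 3/2 + 762.712ms (3/2)
3. 1525.424ms @ 3 + 1525.424ms (3)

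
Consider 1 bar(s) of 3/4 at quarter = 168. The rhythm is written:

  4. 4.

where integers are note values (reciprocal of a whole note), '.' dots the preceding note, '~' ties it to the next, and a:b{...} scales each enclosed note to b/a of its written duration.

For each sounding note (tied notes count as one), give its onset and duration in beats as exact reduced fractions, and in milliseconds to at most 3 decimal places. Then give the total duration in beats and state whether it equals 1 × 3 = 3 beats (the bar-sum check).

1) 0.0ms=0b +535.714ms=3/2b
2) 535.714ms=3/2b +535.714ms=3/2b
Σ=3b of 3 (168bpm 3/4) — PASS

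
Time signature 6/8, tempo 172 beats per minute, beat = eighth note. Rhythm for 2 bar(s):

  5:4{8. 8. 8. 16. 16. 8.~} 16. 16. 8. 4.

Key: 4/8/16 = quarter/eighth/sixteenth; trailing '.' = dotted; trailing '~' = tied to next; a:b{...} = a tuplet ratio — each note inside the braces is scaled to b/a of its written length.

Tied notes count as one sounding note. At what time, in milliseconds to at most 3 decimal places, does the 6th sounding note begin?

1. 0.0ms @ 0 + 418.605ms (6/5)
2. 418.605ms @ 6/5 + 418.605ms (6/5)
3. 837.209ms @ 12/5 + 418.605ms (6/5)
4. 1255.814ms @ 18/5 + 209.302ms (3/5)
5. 1465.116ms @ 21/5 + 209.302ms (3/5)
6. 1674.419ms @ 24/5 + 680.233ms (39/20)
7. 2354.651ms @ 27/4 + 261.628ms (3/4)
8. 2616.279ms @ 15/2 + 523.256ms (3/2)
9. 3139.535ms @ 9 + 1046.512ms (3)

note 6 onset = 24/5b = 1674.419ms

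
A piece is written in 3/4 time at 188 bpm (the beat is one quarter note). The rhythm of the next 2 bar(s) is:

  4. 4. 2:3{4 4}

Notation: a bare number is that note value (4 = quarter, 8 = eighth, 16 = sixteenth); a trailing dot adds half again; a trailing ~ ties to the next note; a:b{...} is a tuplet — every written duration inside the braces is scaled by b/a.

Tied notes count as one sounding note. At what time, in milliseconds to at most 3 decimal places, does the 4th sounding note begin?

1. 0.0ms @ 0 + 478.723ms (3/2)
2. 478.723ms @ 3/2 + 478.723ms (3/2)
3. 957.447ms @ 3 + 478.723ms (3/2)
4. 1436.17ms @ 9/2 + 478.723ms (3/2)

note 4 onset = 9/2b = 1436.17ms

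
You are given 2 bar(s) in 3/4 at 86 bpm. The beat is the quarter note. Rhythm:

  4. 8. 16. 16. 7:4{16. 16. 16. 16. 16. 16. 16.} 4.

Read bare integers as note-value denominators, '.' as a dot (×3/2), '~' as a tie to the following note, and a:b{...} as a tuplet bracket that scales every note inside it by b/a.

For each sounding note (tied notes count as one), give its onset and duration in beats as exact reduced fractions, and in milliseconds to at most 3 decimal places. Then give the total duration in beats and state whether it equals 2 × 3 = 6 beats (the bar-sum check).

1) 0.0ms=0b +1046.512ms=3/2b
2) 1046.512ms=3/2b +523.256ms=3/4b
3) 1569.767ms=9/4b +261.628ms=3/8b
4) 1831.395ms=21/8b +261.628ms=3/8b
5) 2093.023ms=3b +149.502ms=3/14b
6) 2242.525ms=45/14b +149.502ms=3/14b
7) 2392.027ms=24/7b +149.502ms=3/14b
8) 2541.528ms=51/14b +149.502ms=3/14b
9) 2691.03ms=27/7b +149.502ms=3/14b
10) 2840.532ms=57/14b +149.502ms=3/14b
11) 2990.033ms=30/7b +149.502ms=3/14b
12) 3139.535ms=9/2b +1046.512ms=3/2b
Σ=6b of 6 (86bpm 3/4) — PASS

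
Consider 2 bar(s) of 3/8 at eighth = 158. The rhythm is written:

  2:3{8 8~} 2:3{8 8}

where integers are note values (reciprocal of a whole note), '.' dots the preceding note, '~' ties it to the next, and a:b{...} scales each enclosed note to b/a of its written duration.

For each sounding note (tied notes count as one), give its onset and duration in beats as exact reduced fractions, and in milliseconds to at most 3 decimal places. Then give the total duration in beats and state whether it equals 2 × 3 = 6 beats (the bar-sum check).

1) 0.0ms=0b +569.62ms=3/2b
2) 569.62ms=3/2b +1139.241ms=3b
3) 1708.861ms=9/2b +569.62ms=3/2b
Σ=6b of 6 (158bpm 3/8) — PASS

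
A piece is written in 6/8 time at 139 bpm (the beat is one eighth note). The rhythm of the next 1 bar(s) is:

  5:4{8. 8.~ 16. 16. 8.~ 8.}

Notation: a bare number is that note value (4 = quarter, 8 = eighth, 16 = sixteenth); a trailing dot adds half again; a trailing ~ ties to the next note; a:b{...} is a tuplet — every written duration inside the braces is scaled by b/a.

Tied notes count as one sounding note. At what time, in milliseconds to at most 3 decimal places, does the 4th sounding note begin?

1. 0.0ms @ 0 + 517.986ms (6/5)
2. 517.986ms @ 6/5 + 776.978ms (9/5)
3. 1294.964ms @ 3 + 258.993ms (3/5)
4. 1553.957ms @ 18/5 + 1035.971ms (12/5)

note 4 onset = 18/5b = 1553.957ms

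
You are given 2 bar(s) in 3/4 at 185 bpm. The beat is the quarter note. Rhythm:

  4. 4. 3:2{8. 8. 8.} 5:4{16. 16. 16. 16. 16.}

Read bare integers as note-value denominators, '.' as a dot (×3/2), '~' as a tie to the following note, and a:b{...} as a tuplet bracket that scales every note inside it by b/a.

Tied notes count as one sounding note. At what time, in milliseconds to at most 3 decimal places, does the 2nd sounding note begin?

note 2 onset = 3/2b = 486.486ms

1. 0.0ms @ 0 + 486.486ms (3/2)
2. 486.486ms @ 3/2 + 486.486ms (3/2)
3. 972.973ms @ 3 + 162.162ms (1/2)
4. 1135.135ms @ 7/2 + 162.162ms (1/2)
5. 1297.297ms @ 4 + 162.162ms (1/2)
6. 1459.459ms @ 9/2 + 97.297ms (3/10)
7. 1556.757ms @ 24/5 + 97.297ms (3/10)
8. 1654.054ms @ 51/10 + 97.297ms (3/10)
9. 1751.351ms @ 27/5 + 97.297ms (3/10)
10. 1848.649ms @ 57/10 + 97.297ms (3/10)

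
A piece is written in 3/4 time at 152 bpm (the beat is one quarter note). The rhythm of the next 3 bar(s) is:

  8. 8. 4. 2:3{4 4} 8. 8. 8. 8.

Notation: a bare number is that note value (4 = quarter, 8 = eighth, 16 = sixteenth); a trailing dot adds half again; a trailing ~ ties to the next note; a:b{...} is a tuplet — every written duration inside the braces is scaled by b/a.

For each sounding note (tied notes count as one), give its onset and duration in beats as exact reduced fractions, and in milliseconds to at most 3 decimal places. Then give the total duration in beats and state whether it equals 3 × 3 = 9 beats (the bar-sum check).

1) 0.0ms=0b +296.053ms=3/4b
2) 296.053ms=3/4b +296.053ms=3/4b
3) 592.105ms=3/2b +592.105ms=3/2b
4) 1184.211ms=3b +592.105ms=3/2b
5) 1776.316ms=9/2b +592.105ms=3/2b
6) 2368.421ms=6b +296.053ms=3/4b
7) 2664.474ms=27/4b +296.053ms=3/4b
8) 2960.526ms=15/2b +296.053ms=3/4b
9) 3256.579ms=33/4b +296.053ms=3/4b
Σ=9b of 9 (152bpm 3/4) — PASS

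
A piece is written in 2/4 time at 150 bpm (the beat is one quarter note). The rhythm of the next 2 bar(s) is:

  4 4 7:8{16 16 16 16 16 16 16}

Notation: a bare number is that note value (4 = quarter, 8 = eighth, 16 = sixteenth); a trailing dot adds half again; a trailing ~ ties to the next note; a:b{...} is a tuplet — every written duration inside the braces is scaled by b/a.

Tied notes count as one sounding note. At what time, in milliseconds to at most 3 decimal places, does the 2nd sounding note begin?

1. 0.0ms @ 0 + 400.0ms (1)
2. 400.0ms @ 1 + 400.0ms (1)
3. 800.0ms @ 2 + 114.286ms (2/7)
4. 914.286ms @ 16/7 + 114.286ms (2/7)
5. 1028.571ms @ 18/7 + 114.286ms (2/7)
6. 1142.857ms @ 20/7 + 114.286ms (2/7)
7. 1257.143ms @ 22/7 + 114.286ms (2/7)
8. 1371.429ms @ 24/7 + 114.286ms (2/7)
9. 1485.714ms @ 26/7 + 114.286ms (2/7)

note 2 onset = 1b = 400.0ms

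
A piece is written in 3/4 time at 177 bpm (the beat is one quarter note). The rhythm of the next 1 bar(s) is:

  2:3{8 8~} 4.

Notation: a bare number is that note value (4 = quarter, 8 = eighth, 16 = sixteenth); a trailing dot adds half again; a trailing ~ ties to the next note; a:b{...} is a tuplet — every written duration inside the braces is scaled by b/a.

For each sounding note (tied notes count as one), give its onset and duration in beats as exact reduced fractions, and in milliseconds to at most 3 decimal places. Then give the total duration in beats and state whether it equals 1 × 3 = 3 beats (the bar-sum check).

1) 0.0ms=0b +254.237ms=3/4b
2) 254.237ms=3/4b +762.712ms=9/4b
Σ=3b of 3 (177bpm 3/4) — PASS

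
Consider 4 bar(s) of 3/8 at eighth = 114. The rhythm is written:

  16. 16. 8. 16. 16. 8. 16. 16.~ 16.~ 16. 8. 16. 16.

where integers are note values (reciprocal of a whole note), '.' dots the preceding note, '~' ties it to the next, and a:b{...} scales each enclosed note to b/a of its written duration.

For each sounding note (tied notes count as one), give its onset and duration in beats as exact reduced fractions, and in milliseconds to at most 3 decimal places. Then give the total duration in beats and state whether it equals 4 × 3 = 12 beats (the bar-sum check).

1) 0.0ms=0b +394.737ms=3/4b
2) 394.737ms=3/4b +394.737ms=3/4b
3) 789.474ms=3/2b +789.474ms=3/2b
4) 1578.947ms=3b +394.737ms=3/4b
5) 1973.684ms=15/4b +394.737ms=3/4b
6) 2368.421ms=9/2b +789.474ms=3/2b
7) 3157.895ms=6b +394.737ms=3/4b
8) 3552.632ms=27/4b +1184.211ms=9/4b
9) 4736.842ms=9b +789.474ms=3/2b
10) 5526.316ms=21/2b +394.737ms=3/4b
11) 5921.053ms=45/4b +394.737ms=3/4b
Σ=12b of 12 (114bpm 3/8) — PASS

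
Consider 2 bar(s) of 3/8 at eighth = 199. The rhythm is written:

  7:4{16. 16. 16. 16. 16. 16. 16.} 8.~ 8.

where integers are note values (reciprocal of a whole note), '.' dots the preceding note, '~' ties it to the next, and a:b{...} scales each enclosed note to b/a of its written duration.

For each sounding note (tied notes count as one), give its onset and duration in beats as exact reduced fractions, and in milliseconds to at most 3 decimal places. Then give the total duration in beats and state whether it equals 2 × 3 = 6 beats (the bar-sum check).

1) 0.0ms=0b +129.218ms=3/7b
2) 129.218ms=3/7b +129.218ms=3/7b
3) 258.435ms=6/7b +129.218ms=3/7b
4) 387.653ms=9/7b +129.218ms=3/7b
5) 516.87ms=12/7b +129.218ms=3/7b
6) 646.088ms=15/7b +129.218ms=3/7b
7) 775.305ms=18/7b +129.218ms=3/7b
8) 904.523ms=3b +904.523ms=3b
Σ=6b of 6 (199bpm 3/8) — PASS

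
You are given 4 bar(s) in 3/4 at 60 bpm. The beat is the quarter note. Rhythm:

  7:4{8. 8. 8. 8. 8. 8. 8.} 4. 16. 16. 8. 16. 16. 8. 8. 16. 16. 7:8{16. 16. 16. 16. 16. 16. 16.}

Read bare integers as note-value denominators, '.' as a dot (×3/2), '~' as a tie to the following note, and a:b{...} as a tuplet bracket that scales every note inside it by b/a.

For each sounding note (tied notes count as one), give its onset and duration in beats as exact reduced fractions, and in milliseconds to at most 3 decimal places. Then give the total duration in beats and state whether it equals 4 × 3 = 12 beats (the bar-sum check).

1) 0.0ms=0b +428.571ms=3/7b
2) 428.571ms=3/7b +428.571ms=3/7b
3) 857.143ms=6/7b +428.571ms=3/7b
4) 1285.714ms=9/7b +428.571ms=3/7b
5) 1714.286ms=12/7b +428.571ms=3/7b
6) 2142.857ms=15/7b +428.571ms=3/7b
7) 2571.429ms=18/7b +428.571ms=3/7b
8) 3000.0ms=3b +1500.0ms=3/2b
9) 4500.0ms=9/2b +375.0ms=3/8b
10) 4875.0ms=39/8b +375.0ms=3/8b
11) 5250.0ms=21/4b +750.0ms=3/4b
12) 6000.0ms=6b +375.0ms=3/8b
13) 6375.0ms=51/8b +375.0ms=3/8b
14) 6750.0ms=27/4b +750.0ms=3/4b
15) 7500.0ms=15/2b +750.0ms=3/4b
16) 8250.0ms=33/4b +375.0ms=3/8b
17) 8625.0ms=69/8b +375.0ms=3/8b
18) 9000.0ms=9b +428.571ms=3/7b
19) 9428.571ms=66/7b +428.571ms=3/7b
20) 9857.143ms=69/7b +428.571ms=3/7b
21) 10285.714ms=72/7b +428.571ms=3/7b
22) 10714.286ms=75/7b +428.571ms=3/7b
23) 11142.857ms=78/7b +428.571ms=3/7b
24) 11571.429ms=81/7b +428.571ms=3/7b
Σ=12b of 12 (60bpm 3/4) — PASS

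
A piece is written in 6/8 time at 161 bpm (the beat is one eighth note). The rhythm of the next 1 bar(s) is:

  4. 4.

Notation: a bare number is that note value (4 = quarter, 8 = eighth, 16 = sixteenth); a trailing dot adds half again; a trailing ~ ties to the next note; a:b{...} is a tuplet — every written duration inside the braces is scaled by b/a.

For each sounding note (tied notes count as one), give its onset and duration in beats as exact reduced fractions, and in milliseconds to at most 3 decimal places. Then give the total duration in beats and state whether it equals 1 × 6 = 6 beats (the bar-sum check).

1) 0.0ms=0b +1118.012ms=3b
2) 1118.012ms=3b +1118.012ms=3b
Σ=6b of 6 (161bpm 6/8) — PASS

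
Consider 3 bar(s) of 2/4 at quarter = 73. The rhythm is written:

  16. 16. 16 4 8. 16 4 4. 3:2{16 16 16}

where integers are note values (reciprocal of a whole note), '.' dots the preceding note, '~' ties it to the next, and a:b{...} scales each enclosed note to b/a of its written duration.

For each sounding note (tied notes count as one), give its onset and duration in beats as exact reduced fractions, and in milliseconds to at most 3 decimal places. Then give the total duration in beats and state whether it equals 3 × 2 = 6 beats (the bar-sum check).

1) 0.0ms=0b +308.219ms=3/8b
2) 308.219ms=3/8b +308.219ms=3/8b
3) 616.438ms=3/4b +205.479ms=1/4b
4) 821.918ms=1b +821.918ms=1b
5) 1643.836ms=2b +616.438ms=3/4b
6) 2260.274ms=11/4b +205.479ms=1/4b
7) 2465.753ms=3b +821.918ms=1b
8) 3287.671ms=4b +1232.877ms=3/2b
9) 4520.548ms=11/2b +136.986ms=1/6b
10) 4657.534ms=17/3b +136.986ms=1/6b
11) 4794.521ms=35/6b +136.986ms=1/6b
Σ=6b of 6 (73bpm 2/4) — PASS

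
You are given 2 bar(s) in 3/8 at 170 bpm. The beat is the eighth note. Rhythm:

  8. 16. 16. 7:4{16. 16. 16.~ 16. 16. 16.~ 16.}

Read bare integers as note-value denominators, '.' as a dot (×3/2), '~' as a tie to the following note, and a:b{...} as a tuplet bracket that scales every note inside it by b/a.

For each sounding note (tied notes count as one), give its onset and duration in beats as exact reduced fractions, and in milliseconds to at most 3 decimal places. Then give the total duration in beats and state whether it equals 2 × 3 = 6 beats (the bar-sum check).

1) 0.0ms=0b +529.412ms=3/2b
2) 529.412ms=3/2b +264.706ms=3/4b
3) 794.118ms=9/4b +264.706ms=3/4b
4) 1058.824ms=3b +151.261ms=3/7b
5) 1210.084ms=24/7b +151.261ms=3/7b
6) 1361.345ms=27/7b +302.521ms=6/7b
7) 1663.866ms=33/7b +151.261ms=3/7b
8) 1815.126ms=36/7b +302.521ms=6/7b
Σ=6b of 6 (170bpm 3/8) — PASS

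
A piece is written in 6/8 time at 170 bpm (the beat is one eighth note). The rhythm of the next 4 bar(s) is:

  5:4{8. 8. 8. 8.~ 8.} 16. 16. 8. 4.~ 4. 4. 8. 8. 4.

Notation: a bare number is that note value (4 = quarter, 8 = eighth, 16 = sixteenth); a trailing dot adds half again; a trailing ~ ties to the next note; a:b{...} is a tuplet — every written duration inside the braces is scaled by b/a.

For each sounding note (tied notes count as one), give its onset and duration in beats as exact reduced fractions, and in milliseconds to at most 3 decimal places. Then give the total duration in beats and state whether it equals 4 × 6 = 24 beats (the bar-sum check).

1) 0.0ms=0b +423.529ms=6/5b
2) 423.529ms=6/5b +423.529ms=6/5b
3) 847.059ms=12/5b +423.529ms=6/5b
4) 1270.588ms=18/5b +847.059ms=12/5b
5) 2117.647ms=6b +264.706ms=3/4b
6) 2382.353ms=27/4b +264.706ms=3/4b
7) 2647.059ms=15/2b +529.412ms=3/2b
8) 3176.471ms=9b +2117.647ms=6b
9) 5294.118ms=15b +1058.824ms=3b
10) 6352.941ms=18b +529.412ms=3/2b
11) 6882.353ms=39/2b +529.412ms=3/2b
12) 7411.765ms=21b +1058.824ms=3b
Σ=24b of 24 (170bpm 6/8) — PASS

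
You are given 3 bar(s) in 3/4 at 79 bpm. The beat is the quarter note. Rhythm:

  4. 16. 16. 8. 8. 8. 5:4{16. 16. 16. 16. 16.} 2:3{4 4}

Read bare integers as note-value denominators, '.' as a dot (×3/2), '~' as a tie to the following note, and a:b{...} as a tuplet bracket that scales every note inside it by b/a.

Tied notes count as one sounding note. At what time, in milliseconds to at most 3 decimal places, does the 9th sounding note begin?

1. 0.0ms @ 0 + 1139.241ms (3/2)
2. 1139.241ms @ 3/2 + 284.81ms (3/8)
3. 1424.051ms @ 15/8 + 284.81ms (3/8)
4. 1708.861ms @ 9/4 + 569.62ms (3/4)
5. 2278.481ms @ 3 + 569.62ms (3/4)
6. 2848.101ms @ 15/4 + 569.62ms (3/4)
7. 3417.722ms @ 9/2 + 227.848ms (3/10)
8. 3645.57ms @ 24/5 + 227.848ms (3/10)
9. 3873.418ms @ 51/10 + 227.848ms (3/10)
10. 4101.266ms @ 27/5 + 227.848ms (3/10)
11. 4329.114ms @ 57/10 + 227.848ms (3/10)
12. 4556.962ms @ 6 + 1139.241ms (3/2)
13. 5696.203ms @ 15/2 + 1139.241ms (3/2)

note 9 onset = 51/10b = 3873.418ms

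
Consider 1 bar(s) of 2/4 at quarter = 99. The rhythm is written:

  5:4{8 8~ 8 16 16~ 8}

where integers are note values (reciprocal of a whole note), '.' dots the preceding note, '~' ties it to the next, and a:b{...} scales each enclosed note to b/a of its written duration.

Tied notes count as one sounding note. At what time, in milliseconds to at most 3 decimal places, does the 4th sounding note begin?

1. 0.0ms @ 0 + 242.424ms (2/5)
2. 242.424ms @ 2/5 + 484.848ms (4/5)
3. 727.273ms @ 6/5 + 121.212ms (1/5)
4. 848.485ms @ 7/5 + 363.636ms (3/5)

note 4 onset = 7/5b = 848.485ms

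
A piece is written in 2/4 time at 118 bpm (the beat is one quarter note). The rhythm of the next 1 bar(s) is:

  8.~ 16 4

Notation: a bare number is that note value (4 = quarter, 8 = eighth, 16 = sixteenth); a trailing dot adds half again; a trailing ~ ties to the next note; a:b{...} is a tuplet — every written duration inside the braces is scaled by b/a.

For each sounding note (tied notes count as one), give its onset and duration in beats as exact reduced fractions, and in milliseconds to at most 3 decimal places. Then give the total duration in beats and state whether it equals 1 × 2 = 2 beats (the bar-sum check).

1) 0.0ms=0b +508.475ms=1b
2) 508.475ms=1b +508.475ms=1b
Σ=2b of 2 (118bpm 2/4) — PASS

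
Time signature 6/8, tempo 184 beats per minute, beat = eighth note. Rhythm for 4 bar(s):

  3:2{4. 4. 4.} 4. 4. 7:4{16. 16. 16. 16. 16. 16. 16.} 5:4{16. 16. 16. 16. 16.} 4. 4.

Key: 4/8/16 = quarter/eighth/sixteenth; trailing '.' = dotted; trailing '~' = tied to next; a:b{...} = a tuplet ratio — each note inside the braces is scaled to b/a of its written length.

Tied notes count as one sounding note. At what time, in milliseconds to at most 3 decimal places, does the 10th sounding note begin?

note 10 onset = 96/7b = 4472.05ms

1. 0.0ms @ 0 + 652.174ms (2)
2. 652.174ms @ 2 + 652.174ms (2)
3. 1304.348ms @ 4 + 652.174ms (2)
4. 1956.522ms @ 6 + 978.261ms (3)
5. 2934.783ms @ 9 + 978.261ms (3)
6. 3913.043ms @ 12 + 139.752ms (3/7)
7. 4052.795ms @ 87/7 + 139.752ms (3/7)
8. 4192.547ms @ 90/7 + 139.752ms (3/7)
9. 4332.298ms @ 93/7 + 139.752ms (3/7)
10. 4472.05ms @ 96/7 + 139.752ms (3/7)
11. 4611.801ms @ 99/7 + 139.752ms (3/7)
12. 4751.553ms @ 102/7 + 139.752ms (3/7)
13. 4891.304ms @ 15 + 195.652ms (3/5)
14. 5086.957ms @ 78/5 + 195.652ms (3/5)
15. 5282.609ms @ 81/5 + 195.652ms (3/5)
16. 5478.261ms @ 84/5 + 195.652ms (3/5)
17. 5673.913ms @ 87/5 + 195.652ms (3/5)
18. 5869.565ms @ 18 + 978.261ms (3)
19. 6847.826ms @ 21 + 978.261ms (3)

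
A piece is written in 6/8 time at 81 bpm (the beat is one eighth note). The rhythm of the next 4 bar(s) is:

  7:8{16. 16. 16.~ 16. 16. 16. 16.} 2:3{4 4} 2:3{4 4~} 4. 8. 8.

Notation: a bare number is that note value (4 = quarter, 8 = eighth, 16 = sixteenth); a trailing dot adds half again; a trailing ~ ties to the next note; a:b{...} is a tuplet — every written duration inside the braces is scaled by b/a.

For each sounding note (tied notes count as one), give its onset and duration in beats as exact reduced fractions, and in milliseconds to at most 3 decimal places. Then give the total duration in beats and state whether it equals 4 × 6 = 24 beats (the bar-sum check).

1) 0.0ms=0b +634.921ms=6/7b
2) 634.921ms=6/7b +634.921ms=6/7b
3) 1269.841ms=12/7b +1269.841ms=12/7b
4) 2539.683ms=24/7b +634.921ms=6/7b
5) 3174.603ms=30/7b +634.921ms=6/7b
6) 3809.524ms=36/7b +634.921ms=6/7b
7) 4444.444ms=6b +2222.222ms=3b
8) 6666.667ms=9b +2222.222ms=3b
9) 8888.889ms=12b +2222.222ms=3b
10) 11111.111ms=15b +4444.444ms=6b
11) 15555.556ms=21b +1111.111ms=3/2b
12) 16666.667ms=45/2b +1111.111ms=3/2b
Σ=24b of 24 (81bpm 6/8) — PASS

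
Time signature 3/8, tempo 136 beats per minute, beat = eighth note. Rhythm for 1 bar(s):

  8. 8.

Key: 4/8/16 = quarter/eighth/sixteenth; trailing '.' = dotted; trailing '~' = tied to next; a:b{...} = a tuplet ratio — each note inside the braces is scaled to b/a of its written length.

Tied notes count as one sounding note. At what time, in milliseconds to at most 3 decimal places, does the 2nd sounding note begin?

note 2 onset = 3/2b = 661.765ms

1. 0.0ms @ 0 + 661.765ms (3/2)
2. 661.765ms @ 3/2 + 661.765ms (3/2)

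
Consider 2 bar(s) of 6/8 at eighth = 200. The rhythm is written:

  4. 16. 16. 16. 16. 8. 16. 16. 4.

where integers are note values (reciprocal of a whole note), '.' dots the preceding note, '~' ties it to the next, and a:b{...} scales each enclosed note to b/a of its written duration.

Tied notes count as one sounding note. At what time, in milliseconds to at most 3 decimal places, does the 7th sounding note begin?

note 7 onset = 15/2b = 2250.0ms

1. 0.0ms @ 0 + 900.0ms (3)
2. 900.0ms @ 3 + 225.0ms (3/4)
3. 1125.0ms @ 15/4 + 225.0ms (3/4)
4. 1350.0ms @ 9/2 + 225.0ms (3/4)
5. 1575.0ms @ 21/4 + 225.0ms (3/4)
6. 1800.0ms @ 6 + 450.0ms (3/2)
7. 2250.0ms @ 15/2 + 225.0ms (3/4)
8. 2475.0ms @ 33/4 + 225.0ms (3/4)
9. 2700.0ms @ 9 + 900.0ms (3)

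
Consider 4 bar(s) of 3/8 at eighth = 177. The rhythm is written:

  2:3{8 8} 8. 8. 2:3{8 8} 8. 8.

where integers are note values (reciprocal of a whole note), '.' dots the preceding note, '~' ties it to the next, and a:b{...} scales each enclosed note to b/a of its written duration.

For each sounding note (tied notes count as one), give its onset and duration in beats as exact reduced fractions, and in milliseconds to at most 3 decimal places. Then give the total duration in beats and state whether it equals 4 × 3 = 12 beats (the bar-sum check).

1) 0.0ms=0b +508.475ms=3/2b
2) 508.475ms=3/2b +508.475ms=3/2b
3) 1016.949ms=3b +508.475ms=3/2b
4) 1525.424ms=9/2b +508.475ms=3/2b
5) 2033.898ms=6b +508.475ms=3/2b
6) 2542.373ms=15/2b +508.475ms=3/2b
7) 3050.847ms=9b +508.475ms=3/2b
8) 3559.322ms=21/2b +508.475ms=3/2b
Σ=12b of 12 (177bpm 3/8) — PASS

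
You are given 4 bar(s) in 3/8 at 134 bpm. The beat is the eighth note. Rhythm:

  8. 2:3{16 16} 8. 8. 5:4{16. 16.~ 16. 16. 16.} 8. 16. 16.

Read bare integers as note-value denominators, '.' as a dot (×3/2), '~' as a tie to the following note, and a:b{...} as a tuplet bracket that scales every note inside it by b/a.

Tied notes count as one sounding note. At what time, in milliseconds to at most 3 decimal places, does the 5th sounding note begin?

note 5 onset = 9/2b = 2014.925ms

1. 0.0ms @ 0 + 671.642ms (3/2)
2. 671.642ms @ 3/2 + 335.821ms (3/4)
3. 1007.463ms @ 9/4 + 335.821ms (3/4)
4. 1343.284ms @ 3 + 671.642ms (3/2)
5. 2014.925ms @ 9/2 + 671.642ms (3/2)
6. 2686.567ms @ 6 + 268.657ms (3/5)
7. 2955.224ms @ 33/5 + 537.313ms (6/5)
8. 3492.537ms @ 39/5 + 268.657ms (3/5)
9. 3761.194ms @ 42/5 + 268.657ms (3/5)
10. 4029.851ms @ 9 + 671.642ms (3/2)
11. 4701.493ms @ 21/2 + 335.821ms (3/4)
12. 5037.313ms @ 45/4 + 335.821ms (3/4)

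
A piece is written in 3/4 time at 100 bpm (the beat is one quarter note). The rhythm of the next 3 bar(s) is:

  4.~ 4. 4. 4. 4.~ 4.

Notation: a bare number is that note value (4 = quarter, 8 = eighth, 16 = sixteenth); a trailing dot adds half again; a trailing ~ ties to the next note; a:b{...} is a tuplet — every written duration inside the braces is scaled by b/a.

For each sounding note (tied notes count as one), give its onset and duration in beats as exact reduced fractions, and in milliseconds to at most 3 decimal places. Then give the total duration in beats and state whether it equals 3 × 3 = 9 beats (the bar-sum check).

1) 0.0ms=0b +1800.0ms=3b
2) 1800.0ms=3b +900.0ms=3/2b
3) 2700.0ms=9/2b +900.0ms=3/2b
4) 3600.0ms=6b +1800.0ms=3b
Σ=9b of 9 (100bpm 3/4) — PASS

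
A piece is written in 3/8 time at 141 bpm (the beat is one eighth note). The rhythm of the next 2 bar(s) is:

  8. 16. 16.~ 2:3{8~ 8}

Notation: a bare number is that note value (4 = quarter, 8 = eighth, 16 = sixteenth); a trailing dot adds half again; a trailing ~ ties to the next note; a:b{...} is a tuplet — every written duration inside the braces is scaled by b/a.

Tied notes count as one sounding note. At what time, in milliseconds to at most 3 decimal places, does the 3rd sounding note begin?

note 3 onset = 9/4b = 957.447ms

1. 0.0ms @ 0 + 638.298ms (3/2)
2. 638.298ms @ 3/2 + 319.149ms (3/4)
3. 957.447ms @ 9/4 + 1595.745ms (15/4)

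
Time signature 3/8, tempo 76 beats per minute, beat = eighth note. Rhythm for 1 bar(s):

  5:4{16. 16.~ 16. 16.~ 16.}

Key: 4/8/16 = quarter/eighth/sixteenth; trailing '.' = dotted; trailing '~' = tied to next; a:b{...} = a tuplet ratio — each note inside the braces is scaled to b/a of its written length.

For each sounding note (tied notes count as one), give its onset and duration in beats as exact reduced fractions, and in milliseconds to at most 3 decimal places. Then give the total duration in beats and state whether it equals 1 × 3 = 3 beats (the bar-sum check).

1) 0.0ms=0b +473.684ms=3/5b
2) 473.684ms=3/5b +947.368ms=6/5b
3) 1421.053ms=9/5b +947.368ms=6/5b
Σ=3b of 3 (76bpm 3/8) — PASS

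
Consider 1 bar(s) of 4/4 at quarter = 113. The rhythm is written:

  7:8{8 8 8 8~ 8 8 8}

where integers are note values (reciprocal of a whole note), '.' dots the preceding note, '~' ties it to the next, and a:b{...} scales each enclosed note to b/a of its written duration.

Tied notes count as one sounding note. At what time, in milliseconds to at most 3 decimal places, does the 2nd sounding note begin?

note 2 onset = 4/7b = 303.413ms

1. 0.0ms @ 0 + 303.413ms (4/7)
2. 303.413ms @ 4/7 + 303.413ms (4/7)
3. 606.827ms @ 8/7 + 303.413ms (4/7)
4. 910.24ms @ 12/7 + 606.827ms (8/7)
5. 1517.067ms @ 20/7 + 303.413ms (4/7)
6. 1820.48ms @ 24/7 + 303.413ms (4/7)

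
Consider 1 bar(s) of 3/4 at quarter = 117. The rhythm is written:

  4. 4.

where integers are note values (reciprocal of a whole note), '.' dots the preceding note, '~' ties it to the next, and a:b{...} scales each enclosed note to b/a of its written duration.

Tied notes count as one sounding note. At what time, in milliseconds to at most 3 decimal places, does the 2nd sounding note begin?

note 2 onset = 3/2b = 769.231ms

1. 0.0ms @ 0 + 769.231ms (3/2)
2. 769.231ms @ 3/2 + 769.231ms (3/2)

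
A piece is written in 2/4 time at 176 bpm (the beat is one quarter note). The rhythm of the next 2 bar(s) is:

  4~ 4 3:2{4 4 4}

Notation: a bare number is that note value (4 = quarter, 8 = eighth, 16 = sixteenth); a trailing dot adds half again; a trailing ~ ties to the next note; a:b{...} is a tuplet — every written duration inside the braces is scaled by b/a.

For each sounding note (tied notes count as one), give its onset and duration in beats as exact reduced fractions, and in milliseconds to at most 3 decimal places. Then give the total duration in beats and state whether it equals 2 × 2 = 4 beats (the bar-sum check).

1) 0.0ms=0b +681.818ms=2b
2) 681.818ms=2b +227.273ms=2/3b
3) 909.091ms=8/3b +227.273ms=2/3b
4) 1136.364ms=10/3b +227.273ms=2/3b
Σ=4b of 4 (176bpm 2/4) — PASS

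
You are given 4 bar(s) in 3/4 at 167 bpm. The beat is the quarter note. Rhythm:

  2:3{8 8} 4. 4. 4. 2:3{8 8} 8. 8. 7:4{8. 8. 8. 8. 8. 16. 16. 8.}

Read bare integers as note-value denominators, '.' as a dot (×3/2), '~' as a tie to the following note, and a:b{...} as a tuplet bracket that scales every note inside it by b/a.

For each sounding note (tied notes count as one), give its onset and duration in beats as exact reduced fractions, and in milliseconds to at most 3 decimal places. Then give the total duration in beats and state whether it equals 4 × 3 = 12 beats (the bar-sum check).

1) 0.0ms=0b +269.461ms=3/4b
2) 269.461ms=3/4b +269.461ms=3/4b
3) 538.922ms=3/2b +538.922ms=3/2b
4) 1077.844ms=3b +538.922ms=3/2b
5) 1616.766ms=9/2b +538.922ms=3/2b
6) 2155.689ms=6b +269.461ms=3/4b
7) 2425.15ms=27/4b +269.461ms=3/4b
8) 2694.611ms=15/2b +269.461ms=3/4b
9) 2964.072ms=33/4b +269.461ms=3/4b
10) 3233.533ms=9b +153.978ms=3/7b
11) 3387.511ms=66/7b +153.978ms=3/7b
12) 3541.488ms=69/7b +153.978ms=3/7b
13) 3695.466ms=72/7b +153.978ms=3/7b
14) 3849.444ms=75/7b +153.978ms=3/7b
15) 4003.422ms=78/7b +76.989ms=3/14b
16) 4080.411ms=159/14b +76.989ms=3/14b
17) 4157.399ms=81/7b +153.978ms=3/7b
Σ=12b of 12 (167bpm 3/4) — PASS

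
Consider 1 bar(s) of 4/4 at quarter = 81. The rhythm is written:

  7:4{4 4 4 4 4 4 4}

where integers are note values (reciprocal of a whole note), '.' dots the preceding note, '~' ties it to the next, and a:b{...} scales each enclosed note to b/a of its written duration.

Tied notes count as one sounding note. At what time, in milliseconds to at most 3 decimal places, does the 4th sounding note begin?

note 4 onset = 12/7b = 1269.841ms

1. 0.0ms @ 0 + 423.28ms (4/7)
2. 423.28ms @ 4/7 + 423.28ms (4/7)
3. 846.561ms @ 8/7 + 423.28ms (4/7)
4. 1269.841ms @ 12/7 + 423.28ms (4/7)
5. 1693.122ms @ 16/7 + 423.28ms (4/7)
6. 2116.402ms @ 20/7 + 423.28ms (4/7)
7. 2539.683ms @ 24/7 + 423.28ms (4/7)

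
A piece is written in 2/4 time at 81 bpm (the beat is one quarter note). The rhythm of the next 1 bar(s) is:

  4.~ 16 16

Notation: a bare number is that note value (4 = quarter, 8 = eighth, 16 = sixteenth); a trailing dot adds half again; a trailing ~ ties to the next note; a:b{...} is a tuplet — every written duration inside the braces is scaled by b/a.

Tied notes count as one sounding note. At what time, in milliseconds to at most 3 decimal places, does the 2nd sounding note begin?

note 2 onset = 7/4b = 1296.296ms

1. 0.0ms @ 0 + 1296.296ms (7/4)
2. 1296.296ms @ 7/4 + 185.185ms (1/4)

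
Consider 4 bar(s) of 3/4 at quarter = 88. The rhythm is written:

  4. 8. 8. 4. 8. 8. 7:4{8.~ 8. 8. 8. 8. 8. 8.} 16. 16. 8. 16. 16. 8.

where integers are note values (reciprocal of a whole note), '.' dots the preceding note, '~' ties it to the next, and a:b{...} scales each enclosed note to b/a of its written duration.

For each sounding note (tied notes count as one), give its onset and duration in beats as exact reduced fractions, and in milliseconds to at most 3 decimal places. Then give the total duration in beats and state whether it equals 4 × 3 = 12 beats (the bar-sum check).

1) 0.0ms=0b +1022.727ms=3/2b
2) 1022.727ms=3/2b +511.364ms=3/4b
3) 1534.091ms=9/4b +511.364ms=3/4b
4) 2045.455ms=3b +1022.727ms=3/2b
5) 3068.182ms=9/2b +511.364ms=3/4b
6) 3579.545ms=21/4b +511.364ms=3/4b
7) 4090.909ms=6b +584.416ms=6/7b
8) 4675.325ms=48/7b +292.208ms=3/7b
9) 4967.532ms=51/7b +292.208ms=3/7b
10) 5259.74ms=54/7b +292.208ms=3/7b
11) 5551.948ms=57/7b +292.208ms=3/7b
12) 5844.156ms=60/7b +292.208ms=3/7b
13) 6136.364ms=9b +255.682ms=3/8b
14) 6392.045ms=75/8b +255.682ms=3/8b
15) 6647.727ms=39/4b +511.364ms=3/4b
16) 7159.091ms=21/2b +255.682ms=3/8b
17) 7414.773ms=87/8b +255.682ms=3/8b
18) 7670.455ms=45/4b +511.364ms=3/4b
Σ=12b of 12 (88bpm 3/4) — PASS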